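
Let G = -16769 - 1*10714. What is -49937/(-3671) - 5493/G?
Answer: 464194458/33630031 ≈ 13.803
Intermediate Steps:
G = -27483 (G = -16769 - 10714 = -27483)
-49937/(-3671) - 5493/G = -49937/(-3671) - 5493/(-27483) = -49937*(-1/3671) - 5493*(-1/27483) = 49937/3671 + 1831/9161 = 464194458/33630031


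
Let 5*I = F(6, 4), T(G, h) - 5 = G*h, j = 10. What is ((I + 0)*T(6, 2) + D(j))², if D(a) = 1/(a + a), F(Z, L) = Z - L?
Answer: 18769/400 ≈ 46.922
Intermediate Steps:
T(G, h) = 5 + G*h
I = ⅖ (I = (6 - 1*4)/5 = (6 - 4)/5 = (⅕)*2 = ⅖ ≈ 0.40000)
D(a) = 1/(2*a)
((I + 0)*T(6, 2) + D(j))² = ((⅖ + 0)*(5 + 6*2) + (½)/10)² = (2*(5 + 12)/5 + (½)*(⅒))² = ((⅖)*17 + 1/20)² = (34/5 + 1/20)² = (137/20)² = 18769/400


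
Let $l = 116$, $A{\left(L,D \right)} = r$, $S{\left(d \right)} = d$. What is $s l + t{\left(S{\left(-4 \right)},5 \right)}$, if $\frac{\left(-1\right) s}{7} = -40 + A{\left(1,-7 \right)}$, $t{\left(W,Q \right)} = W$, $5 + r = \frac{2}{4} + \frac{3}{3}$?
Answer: $35318$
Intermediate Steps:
$r = - \frac{7}{2}$ ($r = -5 + \left(\frac{2}{4} + \frac{3}{3}\right) = -5 + \left(2 \cdot \frac{1}{4} + 3 \cdot \frac{1}{3}\right) = -5 + \left(\frac{1}{2} + 1\right) = -5 + \frac{3}{2} = - \frac{7}{2} \approx -3.5$)
$A{\left(L,D \right)} = - \frac{7}{2}$
$s = \frac{609}{2}$ ($s = - 7 \left(-40 - \frac{7}{2}\right) = \left(-7\right) \left(- \frac{87}{2}\right) = \frac{609}{2} \approx 304.5$)
$s l + t{\left(S{\left(-4 \right)},5 \right)} = \frac{609}{2} \cdot 116 - 4 = 35322 - 4 = 35318$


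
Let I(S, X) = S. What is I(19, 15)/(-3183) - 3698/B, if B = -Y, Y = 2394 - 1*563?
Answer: 11735945/5828073 ≈ 2.0137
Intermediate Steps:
Y = 1831 (Y = 2394 - 563 = 1831)
B = -1831 (B = -1*1831 = -1831)
I(19, 15)/(-3183) - 3698/B = 19/(-3183) - 3698/(-1831) = 19*(-1/3183) - 3698*(-1/1831) = -19/3183 + 3698/1831 = 11735945/5828073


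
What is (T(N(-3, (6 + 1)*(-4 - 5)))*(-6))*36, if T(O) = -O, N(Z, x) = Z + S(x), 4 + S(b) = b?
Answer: -15120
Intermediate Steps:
S(b) = -4 + b
N(Z, x) = -4 + Z + x (N(Z, x) = Z + (-4 + x) = -4 + Z + x)
(T(N(-3, (6 + 1)*(-4 - 5)))*(-6))*36 = (-(-4 - 3 + (6 + 1)*(-4 - 5))*(-6))*36 = (-(-4 - 3 + 7*(-9))*(-6))*36 = (-(-4 - 3 - 63)*(-6))*36 = (-1*(-70)*(-6))*36 = (70*(-6))*36 = -420*36 = -15120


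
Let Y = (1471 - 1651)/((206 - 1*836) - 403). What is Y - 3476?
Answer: -3590528/1033 ≈ -3475.8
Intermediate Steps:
Y = 180/1033 (Y = -180/((206 - 836) - 403) = -180/(-630 - 403) = -180/(-1033) = -180*(-1/1033) = 180/1033 ≈ 0.17425)
Y - 3476 = 180/1033 - 3476 = -3590528/1033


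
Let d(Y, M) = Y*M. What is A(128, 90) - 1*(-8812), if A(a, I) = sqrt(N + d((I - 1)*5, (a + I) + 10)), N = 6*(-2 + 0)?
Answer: 8812 + 6*sqrt(2818) ≈ 9130.5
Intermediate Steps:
d(Y, M) = M*Y
N = -12 (N = 6*(-2) = -12)
A(a, I) = sqrt(-12 + (-5 + 5*I)*(10 + I + a)) (A(a, I) = sqrt(-12 + ((a + I) + 10)*((I - 1)*5)) = sqrt(-12 + ((I + a) + 10)*((-1 + I)*5)) = sqrt(-12 + (10 + I + a)*(-5 + 5*I)) = sqrt(-12 + (-5 + 5*I)*(10 + I + a)))
A(128, 90) - 1*(-8812) = sqrt(-12 + 5*(-1 + 90)*(10 + 90 + 128)) - 1*(-8812) = sqrt(-12 + 5*89*228) + 8812 = sqrt(-12 + 101460) + 8812 = sqrt(101448) + 8812 = 6*sqrt(2818) + 8812 = 8812 + 6*sqrt(2818)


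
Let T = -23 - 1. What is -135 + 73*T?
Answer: -1887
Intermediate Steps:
T = -24
-135 + 73*T = -135 + 73*(-24) = -135 - 1752 = -1887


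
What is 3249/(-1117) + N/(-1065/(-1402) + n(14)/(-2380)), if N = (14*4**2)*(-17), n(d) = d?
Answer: -2264221979/447917 ≈ -5055.0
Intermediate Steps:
N = -3808 (N = (14*16)*(-17) = 224*(-17) = -3808)
3249/(-1117) + N/(-1065/(-1402) + n(14)/(-2380)) = 3249/(-1117) - 3808/(-1065/(-1402) + 14/(-2380)) = 3249*(-1/1117) - 3808/(-1065*(-1/1402) + 14*(-1/2380)) = -3249/1117 - 3808/(1065/1402 - 1/170) = -3249/1117 - 3808/44912/59585 = -3249/1117 - 3808*59585/44912 = -3249/1117 - 2025890/401 = -2264221979/447917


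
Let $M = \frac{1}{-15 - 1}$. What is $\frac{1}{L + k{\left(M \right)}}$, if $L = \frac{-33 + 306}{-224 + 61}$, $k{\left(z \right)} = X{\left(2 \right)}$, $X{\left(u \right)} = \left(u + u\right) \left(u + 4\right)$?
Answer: $\frac{163}{3639} \approx 0.044793$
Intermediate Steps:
$X{\left(u \right)} = 2 u \left(4 + u\right)$
$M = - \frac{1}{16}$ ($M = \frac{1}{-16} = - \frac{1}{16} \approx -0.0625$)
$k{\left(z \right)} = 24$ ($k{\left(z \right)} = 2 \cdot 2 \left(4 + 2\right) = 2 \cdot 2 \cdot 6 = 24$)
$L = - \frac{273}{163}$ ($L = \frac{273}{-163} = 273 \left(- \frac{1}{163}\right) = - \frac{273}{163} \approx -1.6748$)
$\frac{1}{L + k{\left(M \right)}} = \frac{1}{- \frac{273}{163} + 24} = \frac{1}{\frac{3639}{163}} = \frac{163}{3639}$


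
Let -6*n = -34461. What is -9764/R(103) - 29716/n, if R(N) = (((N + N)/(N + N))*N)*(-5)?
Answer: 81551588/5915805 ≈ 13.785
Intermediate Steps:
n = 11487/2 (n = -⅙*(-34461) = 11487/2 ≈ 5743.5)
R(N) = -5*N (R(N) = (((2*N)/((2*N)))*N)*(-5) = (((2*N)*(1/(2*N)))*N)*(-5) = (1*N)*(-5) = N*(-5) = -5*N)
-9764/R(103) - 29716/n = -9764/((-5*103)) - 29716/11487/2 = -9764/(-515) - 29716*2/11487 = -9764*(-1/515) - 59432/11487 = 9764/515 - 59432/11487 = 81551588/5915805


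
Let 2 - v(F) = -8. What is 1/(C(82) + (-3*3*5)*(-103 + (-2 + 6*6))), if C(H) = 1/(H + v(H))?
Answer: 92/285661 ≈ 0.00032206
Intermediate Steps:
v(F) = 10 (v(F) = 2 - 1*(-8) = 2 + 8 = 10)
C(H) = 1/(10 + H) (C(H) = 1/(H + 10) = 1/(10 + H))
1/(C(82) + (-3*3*5)*(-103 + (-2 + 6*6))) = 1/(1/(10 + 82) + (-3*3*5)*(-103 + (-2 + 6*6))) = 1/(1/92 + (-9*5)*(-103 + (-2 + 36))) = 1/(1/92 - 45*(-103 + 34)) = 1/(1/92 - 45*(-69)) = 1/(1/92 + 3105) = 1/(285661/92) = 92/285661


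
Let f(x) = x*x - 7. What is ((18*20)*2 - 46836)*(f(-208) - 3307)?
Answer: -1842334200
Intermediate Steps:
f(x) = -7 + x² (f(x) = x² - 7 = -7 + x²)
((18*20)*2 - 46836)*(f(-208) - 3307) = ((18*20)*2 - 46836)*((-7 + (-208)²) - 3307) = (360*2 - 46836)*((-7 + 43264) - 3307) = (720 - 46836)*(43257 - 3307) = -46116*39950 = -1842334200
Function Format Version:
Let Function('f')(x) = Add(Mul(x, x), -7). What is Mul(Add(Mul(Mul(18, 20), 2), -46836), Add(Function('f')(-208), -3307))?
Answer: -1842334200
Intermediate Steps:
Function('f')(x) = Add(-7, Pow(x, 2)) (Function('f')(x) = Add(Pow(x, 2), -7) = Add(-7, Pow(x, 2)))
Mul(Add(Mul(Mul(18, 20), 2), -46836), Add(Function('f')(-208), -3307)) = Mul(Add(Mul(Mul(18, 20), 2), -46836), Add(Add(-7, Pow(-208, 2)), -3307)) = Mul(Add(Mul(360, 2), -46836), Add(Add(-7, 43264), -3307)) = Mul(Add(720, -46836), Add(43257, -3307)) = Mul(-46116, 39950) = -1842334200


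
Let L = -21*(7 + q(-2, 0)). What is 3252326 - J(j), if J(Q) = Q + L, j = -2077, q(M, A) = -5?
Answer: 3254445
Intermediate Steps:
L = -42 (L = -21*(7 - 5) = -21*2 = -42)
J(Q) = -42 + Q (J(Q) = Q - 42 = -42 + Q)
3252326 - J(j) = 3252326 - (-42 - 2077) = 3252326 - 1*(-2119) = 3252326 + 2119 = 3254445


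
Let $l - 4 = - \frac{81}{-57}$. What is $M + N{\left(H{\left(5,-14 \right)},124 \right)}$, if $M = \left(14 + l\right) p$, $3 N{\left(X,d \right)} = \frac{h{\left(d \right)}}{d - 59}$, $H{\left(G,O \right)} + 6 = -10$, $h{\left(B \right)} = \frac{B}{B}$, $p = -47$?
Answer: $- \frac{3381866}{3705} \approx -912.78$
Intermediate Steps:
$h{\left(B \right)} = 1$
$H{\left(G,O \right)} = -16$ ($H{\left(G,O \right)} = -6 - 10 = -16$)
$l = \frac{103}{19}$ ($l = 4 - \frac{81}{-57} = 4 - - \frac{27}{19} = 4 + \frac{27}{19} = \frac{103}{19} \approx 5.4211$)
$N{\left(X,d \right)} = \frac{1}{3 \left(-59 + d\right)}$ ($N{\left(X,d \right)} = \frac{1 \frac{1}{d - 59}}{3} = \frac{1 \frac{1}{-59 + d}}{3} = \frac{1}{3 \left(-59 + d\right)}$)
$M = - \frac{17343}{19}$ ($M = \left(14 + \frac{103}{19}\right) \left(-47\right) = \frac{369}{19} \left(-47\right) = - \frac{17343}{19} \approx -912.79$)
$M + N{\left(H{\left(5,-14 \right)},124 \right)} = - \frac{17343}{19} + \frac{1}{3 \left(-59 + 124\right)} = - \frac{17343}{19} + \frac{1}{3 \cdot 65} = - \frac{17343}{19} + \frac{1}{3} \cdot \frac{1}{65} = - \frac{17343}{19} + \frac{1}{195} = - \frac{3381866}{3705}$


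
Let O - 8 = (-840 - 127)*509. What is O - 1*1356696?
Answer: -1848891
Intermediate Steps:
O = -492195 (O = 8 + (-840 - 127)*509 = 8 - 967*509 = 8 - 492203 = -492195)
O - 1*1356696 = -492195 - 1*1356696 = -492195 - 1356696 = -1848891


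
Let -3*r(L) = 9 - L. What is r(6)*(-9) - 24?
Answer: -15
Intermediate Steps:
r(L) = -3 + L/3 (r(L) = -(9 - L)/3 = -3 + L/3)
r(6)*(-9) - 24 = (-3 + (⅓)*6)*(-9) - 24 = (-3 + 2)*(-9) - 24 = -1*(-9) - 24 = 9 - 24 = -15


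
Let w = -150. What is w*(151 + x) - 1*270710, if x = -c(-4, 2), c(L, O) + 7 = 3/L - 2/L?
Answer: -588895/2 ≈ -2.9445e+5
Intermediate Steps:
c(L, O) = -7 + 1/L (c(L, O) = -7 + (3/L - 2/L) = -7 + 1/L)
x = 29/4 (x = -(-7 + 1/(-4)) = -(-7 - 1/4) = -1*(-29/4) = 29/4 ≈ 7.2500)
w*(151 + x) - 1*270710 = -150*(151 + 29/4) - 1*270710 = -150*633/4 - 270710 = -47475/2 - 270710 = -588895/2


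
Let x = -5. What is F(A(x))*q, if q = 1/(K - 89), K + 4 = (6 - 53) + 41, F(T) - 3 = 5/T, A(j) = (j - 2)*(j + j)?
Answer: -43/1386 ≈ -0.031025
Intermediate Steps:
A(j) = 2*j*(-2 + j) (A(j) = (-2 + j)*(2*j) = 2*j*(-2 + j))
F(T) = 3 + 5/T
K = -10 (K = -4 + ((6 - 53) + 41) = -4 + (-47 + 41) = -4 - 6 = -10)
q = -1/99 (q = 1/(-10 - 89) = 1/(-99) = -1/99 ≈ -0.010101)
F(A(x))*q = (3 + 5/((2*(-5)*(-2 - 5))))*(-1/99) = (3 + 5/((2*(-5)*(-7))))*(-1/99) = (3 + 5/70)*(-1/99) = (3 + 5*(1/70))*(-1/99) = (3 + 1/14)*(-1/99) = (43/14)*(-1/99) = -43/1386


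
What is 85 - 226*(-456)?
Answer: 103141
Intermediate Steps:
85 - 226*(-456) = 85 + 103056 = 103141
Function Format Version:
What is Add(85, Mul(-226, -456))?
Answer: 103141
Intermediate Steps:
Add(85, Mul(-226, -456)) = Add(85, 103056) = 103141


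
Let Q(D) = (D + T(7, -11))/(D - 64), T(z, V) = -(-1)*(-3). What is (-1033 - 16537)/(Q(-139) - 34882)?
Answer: 1783355/3540452 ≈ 0.50371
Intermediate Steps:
T(z, V) = -3 (T(z, V) = -1*3 = -3)
Q(D) = (-3 + D)/(-64 + D) (Q(D) = (D - 3)/(D - 64) = (-3 + D)/(-64 + D))
(-1033 - 16537)/(Q(-139) - 34882) = (-1033 - 16537)/((-3 - 139)/(-64 - 139) - 34882) = -17570/(-142/(-203) - 34882) = -17570/(-1/203*(-142) - 34882) = -17570/(142/203 - 34882) = -17570/(-7080904/203) = -17570*(-203/7080904) = 1783355/3540452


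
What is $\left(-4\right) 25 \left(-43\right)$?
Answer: $4300$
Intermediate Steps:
$\left(-4\right) 25 \left(-43\right) = \left(-100\right) \left(-43\right) = 4300$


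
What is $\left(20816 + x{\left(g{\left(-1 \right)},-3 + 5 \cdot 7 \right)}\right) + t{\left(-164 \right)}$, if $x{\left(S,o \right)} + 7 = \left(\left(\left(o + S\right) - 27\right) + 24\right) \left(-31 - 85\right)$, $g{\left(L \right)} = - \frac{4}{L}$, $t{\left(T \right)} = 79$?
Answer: $17060$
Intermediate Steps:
$x{\left(S,o \right)} = 341 - 116 S - 116 o$ ($x{\left(S,o \right)} = -7 + \left(\left(\left(o + S\right) - 27\right) + 24\right) \left(-31 - 85\right) = -7 + \left(\left(\left(S + o\right) - 27\right) + 24\right) \left(-116\right) = -7 + \left(\left(-27 + S + o\right) + 24\right) \left(-116\right) = -7 + \left(-3 + S + o\right) \left(-116\right) = -7 - \left(-348 + 116 S + 116 o\right) = 341 - 116 S - 116 o$)
$\left(20816 + x{\left(g{\left(-1 \right)},-3 + 5 \cdot 7 \right)}\right) + t{\left(-164 \right)} = \left(20816 - \left(-341 + 116 \left(-3 + 5 \cdot 7\right) + 116 \left(-4\right) \frac{1}{-1}\right)\right) + 79 = \left(20816 - \left(-341 + 116 \left(-3 + 35\right) + 116 \left(-4\right) \left(-1\right)\right)\right) + 79 = \left(20816 - 3835\right) + 79 = 16981 + 79 = 17060$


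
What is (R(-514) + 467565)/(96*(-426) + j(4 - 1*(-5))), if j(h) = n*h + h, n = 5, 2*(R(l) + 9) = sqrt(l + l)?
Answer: -77926/6807 - I*sqrt(257)/40842 ≈ -11.448 - 0.00039252*I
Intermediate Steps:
R(l) = -9 + sqrt(2)*sqrt(l)/2 (R(l) = -9 + sqrt(l + l)/2 = -9 + sqrt(2*l)/2 = -9 + (sqrt(2)*sqrt(l))/2 = -9 + sqrt(2)*sqrt(l)/2)
j(h) = 6*h (j(h) = 5*h + h = 6*h)
(R(-514) + 467565)/(96*(-426) + j(4 - 1*(-5))) = ((-9 + sqrt(2)*sqrt(-514)/2) + 467565)/(96*(-426) + 6*(4 - 1*(-5))) = ((-9 + sqrt(2)*(I*sqrt(514))/2) + 467565)/(-40896 + 6*(4 + 5)) = ((-9 + I*sqrt(257)) + 467565)/(-40896 + 6*9) = (467556 + I*sqrt(257))/(-40896 + 54) = (467556 + I*sqrt(257))/(-40842) = (467556 + I*sqrt(257))*(-1/40842) = -77926/6807 - I*sqrt(257)/40842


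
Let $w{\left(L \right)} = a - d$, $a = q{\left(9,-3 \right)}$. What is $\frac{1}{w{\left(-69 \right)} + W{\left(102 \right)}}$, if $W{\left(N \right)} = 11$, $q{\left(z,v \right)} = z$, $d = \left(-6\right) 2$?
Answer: $\frac{1}{32} \approx 0.03125$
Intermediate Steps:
$d = -12$
$a = 9$
$w{\left(L \right)} = 21$ ($w{\left(L \right)} = 9 - -12 = 9 + 12 = 21$)
$\frac{1}{w{\left(-69 \right)} + W{\left(102 \right)}} = \frac{1}{21 + 11} = \frac{1}{32}$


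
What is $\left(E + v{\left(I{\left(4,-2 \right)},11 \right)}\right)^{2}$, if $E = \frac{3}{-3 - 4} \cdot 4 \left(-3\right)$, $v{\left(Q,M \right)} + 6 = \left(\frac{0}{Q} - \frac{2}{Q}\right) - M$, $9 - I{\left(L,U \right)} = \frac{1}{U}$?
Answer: $\frac{2576025}{17689} \approx 145.63$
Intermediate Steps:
$I{\left(L,U \right)} = 9 - \frac{1}{U}$
$v{\left(Q,M \right)} = -6 - M - \frac{2}{Q}$ ($v{\left(Q,M \right)} = -6 - \left(M + \frac{2}{Q}\right) = -6 - M - \frac{2}{Q}$)
$E = \frac{36}{7}$ ($E = \frac{3}{-7} \cdot 4 \left(-3\right) = 3 \left(- \frac{1}{7}\right) 4 \left(-3\right) = \left(- \frac{3}{7}\right) 4 \left(-3\right) = \left(- \frac{12}{7}\right) \left(-3\right) = \frac{36}{7} \approx 5.1429$)
$\left(E + v{\left(I{\left(4,-2 \right)},11 \right)}\right)^{2} = \left(\frac{36}{7} - \left(17 + \frac{2}{9 - \frac{1}{-2}}\right)\right)^{2} = \left(\frac{36}{7} - \left(17 + \frac{2}{9 - - \frac{1}{2}}\right)\right)^{2} = \left(\frac{36}{7} - \left(17 + \frac{2}{9 + \frac{1}{2}}\right)\right)^{2} = \left(\frac{36}{7} - \left(17 + \frac{4}{19}\right)\right)^{2} = \left(\frac{36}{7} - \frac{327}{19}\right)^{2} = \left(- \frac{1605}{133}\right)^{2} = \frac{2576025}{17689}$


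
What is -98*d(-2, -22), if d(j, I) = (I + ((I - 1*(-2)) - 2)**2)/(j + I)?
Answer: 3773/2 ≈ 1886.5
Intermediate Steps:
d(j, I) = (I + I**2)/(I + j) (d(j, I) = (I + ((I + 2) - 2)**2)/(I + j) = (I + ((2 + I) - 2)**2)/(I + j) = (I + I**2)/(I + j))
-98*d(-2, -22) = -(-2156)*(1 - 22)/(-22 - 2) = -(-2156)*(-21)/(-24) = -(-2156)*(-1)*(-21)/24 = -98*(-77/4) = 3773/2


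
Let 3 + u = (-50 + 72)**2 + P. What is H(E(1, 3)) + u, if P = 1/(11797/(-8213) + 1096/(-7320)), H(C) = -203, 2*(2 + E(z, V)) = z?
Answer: 3306088313/11919436 ≈ 277.37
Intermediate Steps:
E(z, V) = -2 + z/2
P = -7514895/11919436 (P = 1/(11797*(-1/8213) + 1096*(-1/7320)) = 1/(-11797/8213 - 137/915) = 1/(-11919436/7514895) = -7514895/11919436 ≈ -0.63047)
u = 5725733821/11919436 (u = -3 + ((-50 + 72)**2 - 7514895/11919436) = -3 + (22**2 - 7514895/11919436) = -3 + (484 - 7514895/11919436) = -3 + 5761492129/11919436 = 5725733821/11919436 ≈ 480.37)
H(E(1, 3)) + u = -203 + 5725733821/11919436 = 3306088313/11919436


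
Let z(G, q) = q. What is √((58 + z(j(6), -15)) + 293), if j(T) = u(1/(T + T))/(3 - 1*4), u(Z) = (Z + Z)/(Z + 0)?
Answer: 4*√21 ≈ 18.330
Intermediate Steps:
u(Z) = 2 (u(Z) = (2*Z)/Z = 2)
j(T) = -2 (j(T) = 2/(3 - 1*4) = 2/(3 - 4) = 2/(-1) = 2*(-1) = -2)
√((58 + z(j(6), -15)) + 293) = √((58 - 15) + 293) = √(43 + 293) = √336 = 4*√21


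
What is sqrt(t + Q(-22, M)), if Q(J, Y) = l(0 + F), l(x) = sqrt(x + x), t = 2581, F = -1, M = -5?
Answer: sqrt(2581 + I*sqrt(2)) ≈ 50.804 + 0.0139*I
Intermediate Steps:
l(x) = sqrt(2)*sqrt(x) (l(x) = sqrt(2*x) = sqrt(2)*sqrt(x))
Q(J, Y) = I*sqrt(2) (Q(J, Y) = sqrt(2)*sqrt(0 - 1) = sqrt(2)*sqrt(-1) = sqrt(2)*I = I*sqrt(2))
sqrt(t + Q(-22, M)) = sqrt(2581 + I*sqrt(2))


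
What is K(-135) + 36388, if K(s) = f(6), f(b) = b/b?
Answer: 36389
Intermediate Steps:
f(b) = 1
K(s) = 1
K(-135) + 36388 = 1 + 36388 = 36389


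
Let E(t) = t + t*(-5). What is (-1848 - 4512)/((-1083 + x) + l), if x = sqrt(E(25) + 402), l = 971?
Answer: 356160/6121 + 3180*sqrt(302)/6121 ≈ 67.215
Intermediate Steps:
E(t) = -4*t (E(t) = t - 5*t = -4*t)
x = sqrt(302) (x = sqrt(-4*25 + 402) = sqrt(-100 + 402) = sqrt(302) ≈ 17.378)
(-1848 - 4512)/((-1083 + x) + l) = (-1848 - 4512)/((-1083 + sqrt(302)) + 971) = -6360/(-112 + sqrt(302))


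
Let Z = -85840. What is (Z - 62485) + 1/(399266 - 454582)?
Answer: -8204745701/55316 ≈ -1.4833e+5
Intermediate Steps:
(Z - 62485) + 1/(399266 - 454582) = (-85840 - 62485) + 1/(399266 - 454582) = -148325 + 1/(-55316) = -148325 - 1/55316 = -8204745701/55316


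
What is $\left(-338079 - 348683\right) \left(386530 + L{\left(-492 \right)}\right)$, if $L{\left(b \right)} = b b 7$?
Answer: $-1429136613236$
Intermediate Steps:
$L{\left(b \right)} = 7 b^{2}$ ($L{\left(b \right)} = b^{2} \cdot 7 = 7 b^{2}$)
$\left(-338079 - 348683\right) \left(386530 + L{\left(-492 \right)}\right) = \left(-338079 - 348683\right) \left(386530 + 7 \left(-492\right)^{2}\right) = - 686762 \left(386530 + 7 \cdot 242064\right) = - 686762 \left(386530 + 1694448\right) = \left(-686762\right) 2080978 = -1429136613236$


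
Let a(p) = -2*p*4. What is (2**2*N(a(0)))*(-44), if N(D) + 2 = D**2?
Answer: 352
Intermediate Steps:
a(p) = -8*p
N(D) = -2 + D**2
(2**2*N(a(0)))*(-44) = (2**2*(-2 + (-8*0)**2))*(-44) = (4*(-2 + 0**2))*(-44) = (4*(-2 + 0))*(-44) = (4*(-2))*(-44) = -8*(-44) = 352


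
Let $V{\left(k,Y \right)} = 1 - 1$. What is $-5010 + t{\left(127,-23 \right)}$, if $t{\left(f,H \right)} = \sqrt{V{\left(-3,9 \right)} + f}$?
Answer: $-5010 + \sqrt{127} \approx -4998.7$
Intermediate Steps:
$V{\left(k,Y \right)} = 0$ ($V{\left(k,Y \right)} = 1 - 1 = 0$)
$t{\left(f,H \right)} = \sqrt{f}$ ($t{\left(f,H \right)} = \sqrt{0 + f} = \sqrt{f}$)
$-5010 + t{\left(127,-23 \right)} = -5010 + \sqrt{127}$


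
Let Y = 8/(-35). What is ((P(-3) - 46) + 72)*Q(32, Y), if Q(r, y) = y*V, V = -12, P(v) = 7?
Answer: 3168/35 ≈ 90.514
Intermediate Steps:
Y = -8/35 (Y = 8*(-1/35) = -8/35 ≈ -0.22857)
Q(r, y) = -12*y (Q(r, y) = y*(-12) = -12*y)
((P(-3) - 46) + 72)*Q(32, Y) = ((7 - 46) + 72)*(-12*(-8/35)) = (-39 + 72)*(96/35) = 33*(96/35) = 3168/35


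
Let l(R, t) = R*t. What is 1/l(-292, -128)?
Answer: 1/37376 ≈ 2.6755e-5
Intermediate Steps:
1/l(-292, -128) = 1/(-292*(-128)) = 1/37376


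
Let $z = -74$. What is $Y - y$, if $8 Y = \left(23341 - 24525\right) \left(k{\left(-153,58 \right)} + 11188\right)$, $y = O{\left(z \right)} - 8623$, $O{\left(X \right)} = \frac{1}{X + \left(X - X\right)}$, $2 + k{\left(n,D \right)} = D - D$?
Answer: $- \frac{121870969}{74} \approx -1.6469 \cdot 10^{6}$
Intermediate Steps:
$k{\left(n,D \right)} = -2$ ($k{\left(n,D \right)} = -2 + \left(D - D\right) = -2 + 0 = -2$)
$O{\left(X \right)} = \frac{1}{X}$ ($O{\left(X \right)} = \frac{1}{X + 0} = \frac{1}{X}$)
$y = - \frac{638103}{74}$ ($y = \frac{1}{-74} - 8623 = - \frac{1}{74} - 8623 = - \frac{638103}{74} \approx -8623.0$)
$Y = -1655528$ ($Y = \frac{\left(23341 - 24525\right) \left(-2 + 11188\right)}{8} = \frac{\left(-1184\right) 11186}{8} = \frac{1}{8} \left(-13244224\right) = -1655528$)
$Y - y = -1655528 - - \frac{638103}{74} = -1655528 + \frac{638103}{74} = - \frac{121870969}{74}$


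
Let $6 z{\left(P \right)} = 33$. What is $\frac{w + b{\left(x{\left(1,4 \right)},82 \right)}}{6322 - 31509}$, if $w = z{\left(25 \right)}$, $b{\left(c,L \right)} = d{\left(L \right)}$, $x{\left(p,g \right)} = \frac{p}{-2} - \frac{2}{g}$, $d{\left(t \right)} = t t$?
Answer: $- \frac{13459}{50374} \approx -0.26718$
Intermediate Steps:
$d{\left(t \right)} = t^{2}$
$x{\left(p,g \right)} = - \frac{2}{g} - \frac{p}{2}$ ($x{\left(p,g \right)} = p \left(- \frac{1}{2}\right) - \frac{2}{g} = - \frac{p}{2} - \frac{2}{g} = - \frac{2}{g} - \frac{p}{2}$)
$b{\left(c,L \right)} = L^{2}$
$z{\left(P \right)} = \frac{11}{2}$ ($z{\left(P \right)} = \frac{1}{6} \cdot 33 = \frac{11}{2}$)
$w = \frac{11}{2} \approx 5.5$
$\frac{w + b{\left(x{\left(1,4 \right)},82 \right)}}{6322 - 31509} = \frac{\frac{11}{2} + 82^{2}}{6322 - 31509} = \frac{\frac{11}{2} + 6724}{-25187} = \frac{13459}{2} \left(- \frac{1}{25187}\right) = - \frac{13459}{50374}$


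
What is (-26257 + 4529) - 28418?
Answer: -50146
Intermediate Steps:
(-26257 + 4529) - 28418 = -21728 - 28418 = -50146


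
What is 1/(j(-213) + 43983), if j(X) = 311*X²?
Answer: 1/14153742 ≈ 7.0653e-8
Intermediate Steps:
1/(j(-213) + 43983) = 1/(311*(-213)² + 43983) = 1/(311*45369 + 43983) = 1/(14109759 + 43983) = 1/14153742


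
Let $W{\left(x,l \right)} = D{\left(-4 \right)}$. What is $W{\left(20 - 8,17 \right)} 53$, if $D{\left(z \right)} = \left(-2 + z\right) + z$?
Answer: $-530$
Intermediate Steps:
$D{\left(z \right)} = -2 + 2 z$
$W{\left(x,l \right)} = -10$ ($W{\left(x,l \right)} = -2 + 2 \left(-4\right) = -2 - 8 = -10$)
$W{\left(20 - 8,17 \right)} 53 = \left(-10\right) 53 = -530$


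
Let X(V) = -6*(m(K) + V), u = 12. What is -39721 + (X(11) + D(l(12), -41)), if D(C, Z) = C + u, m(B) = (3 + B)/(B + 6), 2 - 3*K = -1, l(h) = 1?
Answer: -278442/7 ≈ -39777.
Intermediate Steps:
K = 1 (K = 2/3 - 1/3*(-1) = 2/3 + 1/3 = 1)
m(B) = (3 + B)/(6 + B)
D(C, Z) = 12 + C (D(C, Z) = C + 12 = 12 + C)
X(V) = -24/7 - 6*V (X(V) = -6*((3 + 1)/(6 + 1) + V) = -6*(4/7 + V) = -24/7 - 6*V)
-39721 + (X(11) + D(l(12), -41)) = -39721 + ((-24/7 - 6*11) + (12 + 1)) = -39721 + ((-24/7 - 66) + 13) = -39721 + (-486/7 + 13) = -39721 - 395/7 = -278442/7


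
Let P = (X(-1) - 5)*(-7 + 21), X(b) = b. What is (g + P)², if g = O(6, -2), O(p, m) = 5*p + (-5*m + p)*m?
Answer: 7396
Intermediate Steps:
O(p, m) = 5*p + m*(p - 5*m) (O(p, m) = 5*p + (p - 5*m)*m = 5*p + m*(p - 5*m))
P = -84 (P = (-1 - 5)*(-7 + 21) = -6*14 = -84)
g = -2 (g = -5*(-2)² + 5*6 - 2*6 = -5*4 + 30 - 12 = -20 + 30 - 12 = -2)
(g + P)² = (-2 - 84)² = (-86)² = 7396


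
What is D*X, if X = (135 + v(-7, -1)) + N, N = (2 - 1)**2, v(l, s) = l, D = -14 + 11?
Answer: -387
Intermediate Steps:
D = -3
N = 1 (N = 1**2 = 1)
X = 129 (X = (135 - 7) + 1 = 128 + 1 = 129)
D*X = -3*129 = -387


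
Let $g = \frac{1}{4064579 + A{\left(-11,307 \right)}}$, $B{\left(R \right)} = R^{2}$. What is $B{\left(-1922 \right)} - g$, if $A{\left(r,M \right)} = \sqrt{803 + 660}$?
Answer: $\frac{61029231982105312773}{16520802445778} + \frac{\sqrt{1463}}{16520802445778} \approx 3.6941 \cdot 10^{6}$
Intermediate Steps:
$A{\left(r,M \right)} = \sqrt{1463}$
$g = \frac{1}{4064579 + \sqrt{1463}} \approx 2.4603 \cdot 10^{-7}$
$B{\left(-1922 \right)} - g = \left(-1922\right)^{2} - \left(\frac{4064579}{16520802445778} - \frac{\sqrt{1463}}{16520802445778}\right) = 3694084 - \left(\frac{4064579}{16520802445778} - \frac{\sqrt{1463}}{16520802445778}\right) = \frac{61029231982105312773}{16520802445778} + \frac{\sqrt{1463}}{16520802445778}$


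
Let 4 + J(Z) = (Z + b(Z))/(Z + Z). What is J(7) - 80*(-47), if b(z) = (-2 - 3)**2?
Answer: 26308/7 ≈ 3758.3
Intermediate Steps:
b(z) = 25 (b(z) = (-5)**2 = 25)
J(Z) = -4 + (25 + Z)/(2*Z) (J(Z) = -4 + (Z + 25)/(Z + Z) = -4 + (25 + Z)/((2*Z)) = -4 + (25 + Z)*(1/(2*Z)) = -4 + (25 + Z)/(2*Z))
J(7) - 80*(-47) = (1/2)*(25 - 7*7)/7 - 80*(-47) = (1/2)*(1/7)*(25 - 49) + 3760 = (1/2)*(1/7)*(-24) + 3760 = -12/7 + 3760 = 26308/7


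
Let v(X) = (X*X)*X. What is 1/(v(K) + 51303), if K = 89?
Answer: 1/756272 ≈ 1.3223e-6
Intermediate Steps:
v(X) = X**3 (v(X) = X**2*X = X**3)
1/(v(K) + 51303) = 1/(89**3 + 51303) = 1/(704969 + 51303) = 1/756272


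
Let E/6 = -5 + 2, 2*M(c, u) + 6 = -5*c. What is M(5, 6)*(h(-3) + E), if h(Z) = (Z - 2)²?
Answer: -217/2 ≈ -108.50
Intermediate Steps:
M(c, u) = -3 - 5*c/2 (M(c, u) = -3 + (-5*c)/2 = -3 - 5*c/2)
E = -18 (E = 6*(-5 + 2) = 6*(-3) = -18)
h(Z) = (-2 + Z)²
M(5, 6)*(h(-3) + E) = (-3 - 5/2*5)*((-2 - 3)² - 18) = (-3 - 25/2)*((-5)² - 18) = -31*(25 - 18)/2 = -31/2*7 = -217/2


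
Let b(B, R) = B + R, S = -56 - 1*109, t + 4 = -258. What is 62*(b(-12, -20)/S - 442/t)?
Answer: 2520734/21615 ≈ 116.62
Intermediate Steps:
t = -262 (t = -4 - 258 = -262)
S = -165 (S = -56 - 109 = -165)
62*(b(-12, -20)/S - 442/t) = 62*((-12 - 20)/(-165) - 442/(-262)) = 62*(-32*(-1/165) - 442*(-1/262)) = 62*(32/165 + 221/131) = 62*(40657/21615) = 2520734/21615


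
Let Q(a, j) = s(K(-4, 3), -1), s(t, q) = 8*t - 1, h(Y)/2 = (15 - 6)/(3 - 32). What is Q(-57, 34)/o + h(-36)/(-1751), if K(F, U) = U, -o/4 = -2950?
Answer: 1380317/599192200 ≈ 0.0023036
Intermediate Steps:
o = 11800 (o = -4*(-2950) = 11800)
h(Y) = -18/29 (h(Y) = 2*((15 - 6)/(3 - 32)) = 2*(9/(-29)) = 2*(9*(-1/29)) = 2*(-9/29) = -18/29)
s(t, q) = -1 + 8*t
Q(a, j) = 23 (Q(a, j) = -1 + 8*3 = -1 + 24 = 23)
Q(-57, 34)/o + h(-36)/(-1751) = 23/11800 - 18/29/(-1751) = 23*(1/11800) - 18/29*(-1/1751) = 23/11800 + 18/50779 = 1380317/599192200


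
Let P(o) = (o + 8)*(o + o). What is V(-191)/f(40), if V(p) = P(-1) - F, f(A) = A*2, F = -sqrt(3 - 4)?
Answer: -7/40 + I/80 ≈ -0.175 + 0.0125*I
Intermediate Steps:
P(o) = 2*o*(8 + o) (P(o) = (8 + o)*(2*o) = 2*o*(8 + o))
F = -I (F = -sqrt(-1) = -I ≈ -1.0*I)
f(A) = 2*A
V(p) = -14 + I (V(p) = 2*(-1)*(8 - 1) - (-1)*I = 2*(-1)*7 + I = -14 + I)
V(-191)/f(40) = (-14 + I)/((2*40)) = (-14 + I)/80 = (-14 + I)*(1/80) = -7/40 + I/80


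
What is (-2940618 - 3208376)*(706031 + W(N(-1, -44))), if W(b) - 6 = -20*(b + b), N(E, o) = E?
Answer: -4341663236538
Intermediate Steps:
W(b) = 6 - 40*b (W(b) = 6 - 20*(b + b) = 6 - 40*b)
(-2940618 - 3208376)*(706031 + W(N(-1, -44))) = (-2940618 - 3208376)*(706031 + (6 - 40*(-1))) = -6148994*(706031 + (6 + 40)) = -6148994*(706031 + 46) = -6148994*706077 = -4341663236538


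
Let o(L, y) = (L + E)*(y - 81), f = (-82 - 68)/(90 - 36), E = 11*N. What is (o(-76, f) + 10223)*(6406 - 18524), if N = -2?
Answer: -2010364082/9 ≈ -2.2337e+8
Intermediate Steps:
E = -22 (E = 11*(-2) = -22)
f = -25/9 (f = -150/54 = -150*1/54 = -25/9 ≈ -2.7778)
o(L, y) = (-81 + y)*(-22 + L) (o(L, y) = (L - 22)*(y - 81) = (-22 + L)*(-81 + y) = (-81 + y)*(-22 + L))
(o(-76, f) + 10223)*(6406 - 18524) = ((1782 - 81*(-76) - 22*(-25/9) - 76*(-25/9)) + 10223)*(6406 - 18524) = ((1782 + 6156 + 550/9 + 1900/9) + 10223)*(-12118) = (73892/9 + 10223)*(-12118) = (165899/9)*(-12118) = -2010364082/9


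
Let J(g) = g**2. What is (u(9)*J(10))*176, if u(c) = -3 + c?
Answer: 105600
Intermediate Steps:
(u(9)*J(10))*176 = ((-3 + 9)*10**2)*176 = (6*100)*176 = 600*176 = 105600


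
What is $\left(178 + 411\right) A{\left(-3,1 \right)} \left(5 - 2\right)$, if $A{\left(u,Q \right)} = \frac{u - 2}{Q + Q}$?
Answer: $- \frac{8835}{2} \approx -4417.5$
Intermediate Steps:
$A{\left(u,Q \right)} = \frac{-2 + u}{2 Q}$
$\left(178 + 411\right) A{\left(-3,1 \right)} \left(5 - 2\right) = \left(178 + 411\right) \frac{-2 - 3}{2 \cdot 1} \left(5 - 2\right) = 589 \cdot \frac{1}{2} \cdot 1 \left(-5\right) 3 = 589 \left(\left(- \frac{5}{2}\right) 3\right) = 589 \left(- \frac{15}{2}\right) = - \frac{8835}{2}$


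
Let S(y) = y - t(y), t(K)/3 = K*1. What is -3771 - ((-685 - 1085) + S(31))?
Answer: -1939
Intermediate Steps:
t(K) = 3*K (t(K) = 3*(K*1) = 3*K)
S(y) = -2*y (S(y) = y - 3*y = -2*y)
-3771 - ((-685 - 1085) + S(31)) = -3771 - ((-685 - 1085) - 2*31) = -3771 - (-1770 - 62) = -3771 - 1*(-1832) = -3771 + 1832 = -1939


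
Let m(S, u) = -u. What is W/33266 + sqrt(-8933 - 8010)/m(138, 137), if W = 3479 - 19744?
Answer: -16265/33266 - I*sqrt(16943)/137 ≈ -0.48894 - 0.95011*I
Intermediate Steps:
W = -16265
W/33266 + sqrt(-8933 - 8010)/m(138, 137) = -16265/33266 + sqrt(-8933 - 8010)/((-1*137)) = -16265*1/33266 + sqrt(-16943)/(-137) = -16265/33266 + (I*sqrt(16943))*(-1/137) = -16265/33266 - I*sqrt(16943)/137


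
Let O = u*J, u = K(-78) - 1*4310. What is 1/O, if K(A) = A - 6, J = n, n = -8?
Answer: 1/35152 ≈ 2.8448e-5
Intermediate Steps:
J = -8
K(A) = -6 + A
u = -4394 (u = (-6 - 78) - 1*4310 = -84 - 4310 = -4394)
O = 35152 (O = -4394*(-8) = 35152)
1/O = 1/35152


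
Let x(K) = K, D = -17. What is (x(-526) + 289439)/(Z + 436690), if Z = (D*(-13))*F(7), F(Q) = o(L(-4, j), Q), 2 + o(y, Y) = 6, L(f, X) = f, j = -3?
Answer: 288913/437574 ≈ 0.66026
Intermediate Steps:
o(y, Y) = 4 (o(y, Y) = -2 + 6 = 4)
F(Q) = 4
Z = 884 (Z = -17*(-13)*4 = 221*4 = 884)
(x(-526) + 289439)/(Z + 436690) = (-526 + 289439)/(884 + 436690) = 288913/437574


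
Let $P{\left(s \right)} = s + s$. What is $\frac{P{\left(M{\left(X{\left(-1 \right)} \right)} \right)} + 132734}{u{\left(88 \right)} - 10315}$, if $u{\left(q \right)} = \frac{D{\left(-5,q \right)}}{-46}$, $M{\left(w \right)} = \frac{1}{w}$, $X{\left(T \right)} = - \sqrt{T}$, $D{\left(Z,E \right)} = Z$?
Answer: $- \frac{6105764}{474485} - \frac{92 i}{474485} \approx -12.868 - 0.00019389 i$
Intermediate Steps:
$u{\left(q \right)} = \frac{5}{46}$ ($u{\left(q \right)} = - \frac{5}{-46} = \left(-5\right) \left(- \frac{1}{46}\right) = \frac{5}{46}$)
$P{\left(s \right)} = 2 s$
$\frac{P{\left(M{\left(X{\left(-1 \right)} \right)} \right)} + 132734}{u{\left(88 \right)} - 10315} = \frac{\frac{2}{\left(-1\right) \sqrt{-1}} + 132734}{\frac{5}{46} - 10315} = \frac{\frac{2}{\left(-1\right) i} + 132734}{- \frac{474485}{46}} = \left(2 i + 132734\right) \left(- \frac{46}{474485}\right) = \left(132734 + 2 i\right) \left(- \frac{46}{474485}\right) = - \frac{6105764}{474485} - \frac{92 i}{474485}$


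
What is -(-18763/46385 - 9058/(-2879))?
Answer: -366136653/133542415 ≈ -2.7417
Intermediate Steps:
-(-18763/46385 - 9058/(-2879)) = -(-18763*1/46385 - 9058*(-1/2879)) = -(-18763/46385 + 9058/2879) = -1*366136653/133542415 = -366136653/133542415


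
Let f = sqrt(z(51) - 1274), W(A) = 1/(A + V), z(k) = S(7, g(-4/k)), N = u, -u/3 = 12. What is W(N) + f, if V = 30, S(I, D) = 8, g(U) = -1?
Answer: -1/6 + I*sqrt(1266) ≈ -0.16667 + 35.581*I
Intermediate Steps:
u = -36 (u = -3*12 = -36)
N = -36
z(k) = 8
W(A) = 1/(30 + A) (W(A) = 1/(A + 30) = 1/(30 + A))
f = I*sqrt(1266) (f = sqrt(8 - 1274) = sqrt(-1266) = I*sqrt(1266) ≈ 35.581*I)
W(N) + f = 1/(30 - 36) + I*sqrt(1266) = 1/(-6) + I*sqrt(1266) = -1/6 + I*sqrt(1266)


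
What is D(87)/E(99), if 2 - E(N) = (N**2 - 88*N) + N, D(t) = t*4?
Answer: -174/593 ≈ -0.29342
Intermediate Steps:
D(t) = 4*t
E(N) = 2 - N**2 + 87*N (E(N) = 2 - ((N**2 - 88*N) + N) = 2 - (N**2 - 87*N) = 2 + (-N**2 + 87*N) = 2 - N**2 + 87*N)
D(87)/E(99) = (4*87)/(2 - 1*99**2 + 87*99) = 348/(2 - 1*9801 + 8613) = 348/(2 - 9801 + 8613) = 348/(-1186) = 348*(-1/1186) = -174/593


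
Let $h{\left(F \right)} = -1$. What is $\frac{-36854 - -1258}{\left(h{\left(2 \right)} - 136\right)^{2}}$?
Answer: $- \frac{35596}{18769} \approx -1.8965$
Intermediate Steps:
$\frac{-36854 - -1258}{\left(h{\left(2 \right)} - 136\right)^{2}} = \frac{-36854 - -1258}{\left(-1 - 136\right)^{2}} = \frac{-36854 + 1258}{\left(-137\right)^{2}} = - \frac{35596}{18769}$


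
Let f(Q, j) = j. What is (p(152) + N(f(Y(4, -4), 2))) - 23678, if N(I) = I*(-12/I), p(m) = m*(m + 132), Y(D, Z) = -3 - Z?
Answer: 19478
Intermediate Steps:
p(m) = m*(132 + m)
N(I) = -12
(p(152) + N(f(Y(4, -4), 2))) - 23678 = (152*(132 + 152) - 12) - 23678 = (152*284 - 12) - 23678 = (43168 - 12) - 23678 = 43156 - 23678 = 19478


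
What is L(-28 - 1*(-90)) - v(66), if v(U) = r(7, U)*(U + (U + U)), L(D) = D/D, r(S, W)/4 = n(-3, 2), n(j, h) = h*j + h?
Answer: 3169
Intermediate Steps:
n(j, h) = h + h*j
r(S, W) = -16 (r(S, W) = 4*(2*(1 - 3)) = 4*(2*(-2)) = 4*(-4) = -16)
L(D) = 1
v(U) = -48*U (v(U) = -16*(U + (U + U)) = -16*(U + 2*U) = -48*U)
L(-28 - 1*(-90)) - v(66) = 1 - (-48)*66 = 1 - 1*(-3168) = 1 + 3168 = 3169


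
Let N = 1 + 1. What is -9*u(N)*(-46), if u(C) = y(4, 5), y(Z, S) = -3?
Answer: -1242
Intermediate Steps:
N = 2
u(C) = -3
-9*u(N)*(-46) = -9*(-3)*(-46) = 27*(-46) = -1242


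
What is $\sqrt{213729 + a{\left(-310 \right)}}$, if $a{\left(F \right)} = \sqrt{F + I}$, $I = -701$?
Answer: $\sqrt{213729 + i \sqrt{1011}} \approx 462.31 + 0.034 i$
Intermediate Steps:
$a{\left(F \right)} = \sqrt{-701 + F}$ ($a{\left(F \right)} = \sqrt{F - 701} = \sqrt{-701 + F}$)
$\sqrt{213729 + a{\left(-310 \right)}} = \sqrt{213729 + \sqrt{-701 - 310}} = \sqrt{213729 + \sqrt{-1011}} = \sqrt{213729 + i \sqrt{1011}}$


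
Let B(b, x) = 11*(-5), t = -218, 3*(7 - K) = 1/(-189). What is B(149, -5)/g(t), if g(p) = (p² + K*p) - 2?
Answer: -31185/26079514 ≈ -0.0011958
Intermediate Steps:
K = 3970/567 (K = 7 - ⅓/(-189) = 7 - ⅓*(-1/189) = 7 + 1/567 = 3970/567 ≈ 7.0018)
B(b, x) = -55
g(p) = -2 + p² + 3970*p/567 (g(p) = (p² + 3970*p/567) - 2 = -2 + p² + 3970*p/567)
B(149, -5)/g(t) = -55/(-2 + (-218)² + (3970/567)*(-218)) = -55/(-2 + 47524 - 865460/567) = -55/26079514/567 = -55*567/26079514 = -31185/26079514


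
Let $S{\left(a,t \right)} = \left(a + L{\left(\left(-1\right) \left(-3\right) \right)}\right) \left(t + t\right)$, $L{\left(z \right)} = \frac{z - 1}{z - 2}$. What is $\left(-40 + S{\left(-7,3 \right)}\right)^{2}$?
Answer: $4900$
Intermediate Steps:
$L{\left(z \right)} = \frac{-1 + z}{-2 + z}$
$S{\left(a,t \right)} = 2 t \left(2 + a\right)$ ($S{\left(a,t \right)} = \left(a + \frac{-1 - -3}{-2 - -3}\right) \left(t + t\right) = \left(a + \frac{-1 + 3}{-2 + 3}\right) 2 t = \left(a + 1^{-1} \cdot 2\right) 2 t = \left(a + 1 \cdot 2\right) 2 t = \left(a + 2\right) 2 t = \left(2 + a\right) 2 t = 2 t \left(2 + a\right)$)
$\left(-40 + S{\left(-7,3 \right)}\right)^{2} = \left(-40 + 2 \cdot 3 \left(2 - 7\right)\right)^{2} = \left(-40 + 2 \cdot 3 \left(-5\right)\right)^{2} = \left(-40 - 30\right)^{2} = \left(-70\right)^{2} = 4900$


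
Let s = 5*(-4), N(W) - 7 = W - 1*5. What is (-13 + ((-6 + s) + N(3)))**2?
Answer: 1156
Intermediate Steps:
N(W) = 2 + W (N(W) = 7 + (W - 1*5) = 7 + (W - 5) = 7 + (-5 + W) = 2 + W)
s = -20
(-13 + ((-6 + s) + N(3)))**2 = (-13 + ((-6 - 20) + (2 + 3)))**2 = (-13 + (-26 + 5))**2 = (-13 - 21)**2 = (-34)**2 = 1156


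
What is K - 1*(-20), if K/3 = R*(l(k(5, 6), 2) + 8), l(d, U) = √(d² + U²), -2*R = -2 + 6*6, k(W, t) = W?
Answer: -388 - 51*√29 ≈ -662.64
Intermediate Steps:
R = -17 (R = -(-2 + 6*6)/2 = -(-2 + 36)/2 = -½*34 = -17)
l(d, U) = √(U² + d²)
K = -408 - 51*√29 (K = 3*(-17*(√(2² + 5²) + 8)) = 3*(-17*(√(4 + 25) + 8)) = 3*(-17*(√29 + 8)) = 3*(-17*(8 + √29)) = 3*(-136 - 17*√29) = -408 - 51*√29 ≈ -682.64)
K - 1*(-20) = (-408 - 51*√29) - 1*(-20) = (-408 - 51*√29) + 20 = -388 - 51*√29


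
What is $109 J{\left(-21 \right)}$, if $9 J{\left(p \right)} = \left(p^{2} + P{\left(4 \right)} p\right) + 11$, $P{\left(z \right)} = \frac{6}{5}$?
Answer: $\frac{232606}{45} \approx 5169.0$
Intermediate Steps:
$P{\left(z \right)} = \frac{6}{5}$ ($P{\left(z \right)} = 6 \cdot \frac{1}{5} = \frac{6}{5}$)
$J{\left(p \right)} = \frac{11}{9} + \frac{p^{2}}{9} + \frac{2 p}{15}$ ($J{\left(p \right)} = \frac{\left(p^{2} + \frac{6 p}{5}\right) + 11}{9} = \frac{11 + p^{2} + \frac{6 p}{5}}{9} = \frac{11}{9} + \frac{p^{2}}{9} + \frac{2 p}{15}$)
$109 J{\left(-21 \right)} = 109 \left(\frac{11}{9} + \frac{\left(-21\right)^{2}}{9} + \frac{2}{15} \left(-21\right)\right) = 109 \left(\frac{11}{9} + \frac{1}{9} \cdot 441 - \frac{14}{5}\right) = 109 \left(\frac{11}{9} + 49 - \frac{14}{5}\right) = 109 \cdot \frac{2134}{45} = \frac{232606}{45}$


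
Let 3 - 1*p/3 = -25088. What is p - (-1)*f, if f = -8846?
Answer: 66427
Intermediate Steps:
p = 75273 (p = 9 - 3*(-25088) = 9 + 75264 = 75273)
p - (-1)*f = 75273 - (-1)*(-8846) = 75273 - 1*8846 = 75273 - 8846 = 66427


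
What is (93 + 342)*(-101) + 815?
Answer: -43120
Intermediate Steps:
(93 + 342)*(-101) + 815 = 435*(-101) + 815 = -43935 + 815 = -43120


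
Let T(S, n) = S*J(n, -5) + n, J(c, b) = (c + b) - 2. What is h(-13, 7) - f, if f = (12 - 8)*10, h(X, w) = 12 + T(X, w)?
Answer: -21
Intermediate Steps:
J(c, b) = -2 + b + c (J(c, b) = (b + c) - 2 = -2 + b + c)
T(S, n) = n + S*(-7 + n) (T(S, n) = S*(-2 - 5 + n) + n = S*(-7 + n) + n = n + S*(-7 + n))
h(X, w) = 12 + w + X*(-7 + w) (h(X, w) = 12 + (w + X*(-7 + w)) = 12 + w + X*(-7 + w))
f = 40 (f = 4*10 = 40)
h(-13, 7) - f = (12 + 7 - 13*(-7 + 7)) - 1*40 = (12 + 7 - 13*0) - 40 = (12 + 7 + 0) - 40 = 19 - 40 = -21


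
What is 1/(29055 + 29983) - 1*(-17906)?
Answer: 1057134429/59038 ≈ 17906.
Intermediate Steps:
1/(29055 + 29983) - 1*(-17906) = 1/59038 + 17906 = 1057134429/59038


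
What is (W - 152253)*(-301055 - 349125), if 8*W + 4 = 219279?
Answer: 162341656205/2 ≈ 8.1171e+10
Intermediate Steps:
W = 219275/8 (W = -½ + (⅛)*219279 = -½ + 219279/8 = 219275/8 ≈ 27409.)
(W - 152253)*(-301055 - 349125) = (219275/8 - 152253)*(-301055 - 349125) = -998749/8*(-650180) = 162341656205/2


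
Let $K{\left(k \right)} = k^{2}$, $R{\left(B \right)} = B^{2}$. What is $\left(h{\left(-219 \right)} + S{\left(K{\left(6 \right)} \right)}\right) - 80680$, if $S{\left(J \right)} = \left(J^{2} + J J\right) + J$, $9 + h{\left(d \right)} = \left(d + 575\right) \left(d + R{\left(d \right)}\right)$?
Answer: $16918091$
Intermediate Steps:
$h{\left(d \right)} = -9 + \left(575 + d\right) \left(d + d^{2}\right)$ ($h{\left(d \right)} = -9 + \left(d + 575\right) \left(d + d^{2}\right) = -9 + \left(575 + d\right) \left(d + d^{2}\right)$)
$S{\left(J \right)} = J + 2 J^{2}$ ($S{\left(J \right)} = \left(J^{2} + J^{2}\right) + J = 2 J^{2} + J = J + 2 J^{2}$)
$\left(h{\left(-219 \right)} + S{\left(K{\left(6 \right)} \right)}\right) - 80680 = \left(\left(-9 + \left(-219\right)^{3} + 575 \left(-219\right) + 576 \left(-219\right)^{2}\right) + 6^{2} \left(1 + 2 \cdot 6^{2}\right)\right) - 80680 = \left(\left(-9 - 10503459 - 125925 + 576 \cdot 47961\right) + 36 \left(1 + 2 \cdot 36\right)\right) - 80680 = \left(\left(-9 - 10503459 - 125925 + 27625536\right) + 36 \left(1 + 72\right)\right) - 80680 = \left(16996143 + 36 \cdot 73\right) - 80680 = \left(16996143 + 2628\right) - 80680 = 16998771 - 80680 = 16918091$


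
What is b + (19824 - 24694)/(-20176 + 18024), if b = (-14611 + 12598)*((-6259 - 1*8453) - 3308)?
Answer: 39031106195/1076 ≈ 3.6274e+7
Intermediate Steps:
b = 36274260 (b = -2013*((-6259 - 8453) - 3308) = -2013*(-14712 - 3308) = -2013*(-18020) = 36274260)
b + (19824 - 24694)/(-20176 + 18024) = 36274260 + (19824 - 24694)/(-20176 + 18024) = 36274260 - 4870/(-2152) = 36274260 - 4870*(-1/2152) = 36274260 + 2435/1076 = 39031106195/1076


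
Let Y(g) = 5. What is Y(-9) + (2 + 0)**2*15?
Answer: 65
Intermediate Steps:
Y(-9) + (2 + 0)**2*15 = 5 + (2 + 0)**2*15 = 5 + 2**2*15 = 5 + 4*15 = 5 + 60 = 65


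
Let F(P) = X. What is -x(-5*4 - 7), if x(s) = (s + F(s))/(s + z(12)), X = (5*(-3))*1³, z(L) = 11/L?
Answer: -504/313 ≈ -1.6102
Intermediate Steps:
X = -15 (X = -15*1 = -15)
F(P) = -15
x(s) = (-15 + s)/(11/12 + s) (x(s) = (s - 15)/(s + 11/12) = (-15 + s)/(s + 11*(1/12)) = (-15 + s)/(s + 11/12) = (-15 + s)/(11/12 + s))
-x(-5*4 - 7) = -12*(-15 + (-5*4 - 7))/(11 + 12*(-5*4 - 7)) = -12*(-15 + (-20 - 7))/(11 + 12*(-20 - 7)) = -12*(-15 - 27)/(11 + 12*(-27)) = -12*(-42)/(11 - 324) = -12*(-42)/(-313) = -12*(-1)*(-42)/313 = -1*504/313 = -504/313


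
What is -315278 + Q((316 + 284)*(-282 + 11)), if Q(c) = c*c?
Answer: 26438444722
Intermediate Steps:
Q(c) = c**2
-315278 + Q((316 + 284)*(-282 + 11)) = -315278 + ((316 + 284)*(-282 + 11))**2 = -315278 + (600*(-271))**2 = -315278 + (-162600)**2 = -315278 + 26438760000 = 26438444722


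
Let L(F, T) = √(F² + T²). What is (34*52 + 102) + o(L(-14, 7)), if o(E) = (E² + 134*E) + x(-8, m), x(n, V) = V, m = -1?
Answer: 2114 + 938*√5 ≈ 4211.4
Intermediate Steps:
o(E) = -1 + E² + 134*E (o(E) = (E² + 134*E) - 1 = -1 + E² + 134*E)
(34*52 + 102) + o(L(-14, 7)) = (34*52 + 102) + (-1 + (√((-14)² + 7²))² + 134*√((-14)² + 7²)) = (1768 + 102) + (-1 + (√(196 + 49))² + 134*√(196 + 49)) = 1870 + (-1 + (√245)² + 134*√245) = 1870 + (-1 + (7*√5)² + 134*(7*√5)) = 1870 + (-1 + 245 + 938*√5) = 1870 + (244 + 938*√5) = 2114 + 938*√5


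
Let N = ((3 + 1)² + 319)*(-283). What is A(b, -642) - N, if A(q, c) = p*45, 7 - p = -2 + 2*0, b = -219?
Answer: 95210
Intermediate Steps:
p = 9 (p = 7 - (-2 + 2*0) = 7 - (-2 + 0) = 7 - 1*(-2) = 7 + 2 = 9)
A(q, c) = 405 (A(q, c) = 9*45 = 405)
N = -94805 (N = (4² + 319)*(-283) = (16 + 319)*(-283) = 335*(-283) = -94805)
A(b, -642) - N = 405 - 1*(-94805) = 405 + 94805 = 95210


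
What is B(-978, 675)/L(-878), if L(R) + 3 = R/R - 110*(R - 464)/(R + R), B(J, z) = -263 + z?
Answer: -180868/37783 ≈ -4.7870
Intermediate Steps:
L(R) = -2 - 55*(-464 + R)/R (L(R) = -3 + (R/R - 110*(R - 464)/(R + R)) = -3 + (1 - 110*(-464 + R)/(2*R)) = -3 + (1 - 55*(-464 + R)/R) = -2 - 55*(-464 + R)/R)
B(-978, 675)/L(-878) = (-263 + 675)/(-57 + 25520/(-878)) = 412/(-57 + 25520*(-1/878)) = 412/(-57 - 12760/439) = 412/(-37783/439) = 412*(-439/37783) = -180868/37783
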